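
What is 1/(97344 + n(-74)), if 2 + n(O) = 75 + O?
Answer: 1/97343 ≈ 1.0273e-5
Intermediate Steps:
n(O) = 73 + O (n(O) = -2 + (75 + O) = 73 + O)
1/(97344 + n(-74)) = 1/(97344 + (73 - 74)) = 1/(97344 - 1) = 1/97343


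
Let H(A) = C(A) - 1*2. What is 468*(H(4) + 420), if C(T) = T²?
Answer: 203112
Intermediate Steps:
H(A) = -2 + A² (H(A) = A² - 1*2 = A² - 2 = -2 + A²)
468*(H(4) + 420) = 468*((-2 + 4²) + 420) = 468*((-2 + 16) + 420) = 468*(14 + 420) = 468*434 = 203112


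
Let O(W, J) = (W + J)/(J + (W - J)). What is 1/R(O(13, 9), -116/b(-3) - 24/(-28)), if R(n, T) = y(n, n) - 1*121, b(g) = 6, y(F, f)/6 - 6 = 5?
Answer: -1/55 ≈ -0.018182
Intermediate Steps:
O(W, J) = (J + W)/W
y(F, f) = 66 (y(F, f) = 36 + 6*5 = 36 + 30 = 66)
R(n, T) = -55 (R(n, T) = 66 - 1*121 = 66 - 121 = -55)
1/R(O(13, 9), -116/b(-3) - 24/(-28)) = 1/(-55) = -1/55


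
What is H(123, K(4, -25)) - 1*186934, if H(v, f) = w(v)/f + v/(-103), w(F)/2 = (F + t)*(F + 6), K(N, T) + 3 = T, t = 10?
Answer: -38761103/206 ≈ -1.8816e+5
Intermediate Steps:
K(N, T) = -3 + T
w(F) = 2*(6 + F)*(10 + F) (w(F) = 2*((F + 10)*(F + 6)) = 2*((10 + F)*(6 + F)) = 2*((6 + F)*(10 + F)) = 2*(6 + F)*(10 + F))
H(v, f) = -v/103 + (120 + 2*v² + 32*v)/f (H(v, f) = (120 + 2*v² + 32*v)/f + v/(-103) = (120 + 2*v² + 32*v)/f + v*(-1/103) = (120 + 2*v² + 32*v)/f - v/103 = -v/103 + (120 + 2*v² + 32*v)/f)
H(123, K(4, -25)) - 1*186934 = (12360 + 206*123² + 3296*123 - 1*(-3 - 25)*123)/(103*(-3 - 25)) - 1*186934 = (1/103)*(12360 + 206*15129 + 405408 - 1*(-28)*123)/(-28) - 186934 = (1/103)*(-1/28)*(12360 + 3116574 + 405408 + 3444) - 186934 = (1/103)*(-1/28)*3537786 - 186934 = -252699/206 - 186934 = -38761103/206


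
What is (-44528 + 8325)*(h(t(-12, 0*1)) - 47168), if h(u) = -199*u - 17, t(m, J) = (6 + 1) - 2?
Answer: 1744260540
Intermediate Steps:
t(m, J) = 5 (t(m, J) = 7 - 2 = 5)
h(u) = -17 - 199*u
(-44528 + 8325)*(h(t(-12, 0*1)) - 47168) = (-44528 + 8325)*((-17 - 199*5) - 47168) = -36203*((-17 - 995) - 47168) = -36203*(-1012 - 47168) = -36203*(-48180) = 1744260540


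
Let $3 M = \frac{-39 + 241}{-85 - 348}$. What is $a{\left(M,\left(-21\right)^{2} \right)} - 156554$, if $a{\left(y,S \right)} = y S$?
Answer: $- \frac{67817576}{433} \approx -1.5662 \cdot 10^{5}$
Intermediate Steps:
$M = - \frac{202}{1299}$ ($M = \frac{\left(-39 + 241\right) \frac{1}{-85 - 348}}{3} = \frac{202 \frac{1}{-433}}{3} = \frac{202 \left(- \frac{1}{433}\right)}{3} = \frac{1}{3} \left(- \frac{202}{433}\right) = - \frac{202}{1299} \approx -0.1555$)
$a{\left(y,S \right)} = S y$
$a{\left(M,\left(-21\right)^{2} \right)} - 156554 = \left(-21\right)^{2} \left(- \frac{202}{1299}\right) - 156554 = 441 \left(- \frac{202}{1299}\right) - 156554 = - \frac{29694}{433} - 156554 = - \frac{67817576}{433}$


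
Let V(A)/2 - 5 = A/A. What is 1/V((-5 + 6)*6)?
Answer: 1/12 ≈ 0.083333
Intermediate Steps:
V(A) = 12 (V(A) = 10 + 2*(A/A) = 10 + 2*1 = 10 + 2 = 12)
1/V((-5 + 6)*6) = 1/12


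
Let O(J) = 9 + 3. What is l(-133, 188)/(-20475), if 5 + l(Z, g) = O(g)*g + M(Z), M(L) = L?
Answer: -706/6825 ≈ -0.10344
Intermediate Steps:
O(J) = 12
l(Z, g) = -5 + Z + 12*g (l(Z, g) = -5 + (12*g + Z) = -5 + (Z + 12*g) = -5 + Z + 12*g)
l(-133, 188)/(-20475) = (-5 - 133 + 12*188)/(-20475) = (-5 - 133 + 2256)*(-1/20475) = 2118*(-1/20475) = -706/6825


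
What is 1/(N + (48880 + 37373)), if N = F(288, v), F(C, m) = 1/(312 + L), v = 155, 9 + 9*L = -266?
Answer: 2533/218478858 ≈ 1.1594e-5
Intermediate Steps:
L = -275/9 (L = -1 + (1/9)*(-266) = -1 - 266/9 = -275/9 ≈ -30.556)
F(C, m) = 9/2533 (F(C, m) = 1/(312 - 275/9) = 1/(2533/9) = 9/2533)
N = 9/2533 ≈ 0.0035531
1/(N + (48880 + 37373)) = 1/(9/2533 + (48880 + 37373)) = 1/(9/2533 + 86253) = 1/(218478858/2533) = 2533/218478858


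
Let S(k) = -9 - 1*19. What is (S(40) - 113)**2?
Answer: 19881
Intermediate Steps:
S(k) = -28 (S(k) = -9 - 19 = -28)
(S(40) - 113)**2 = (-28 - 113)**2 = (-141)**2 = 19881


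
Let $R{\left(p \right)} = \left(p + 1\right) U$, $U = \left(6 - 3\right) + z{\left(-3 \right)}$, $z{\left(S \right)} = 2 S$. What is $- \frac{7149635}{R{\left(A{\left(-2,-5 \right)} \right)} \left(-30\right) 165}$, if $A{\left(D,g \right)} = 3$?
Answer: $- \frac{1429927}{11880} \approx -120.36$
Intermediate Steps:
$U = -3$ ($U = \left(6 - 3\right) + 2 \left(-3\right) = 3 - 6 = -3$)
$R{\left(p \right)} = -3 - 3 p$ ($R{\left(p \right)} = \left(p + 1\right) \left(-3\right) = \left(1 + p\right) \left(-3\right) = -3 - 3 p$)
$- \frac{7149635}{R{\left(A{\left(-2,-5 \right)} \right)} \left(-30\right) 165} = - \frac{7149635}{\left(-3 - 9\right) \left(-30\right) 165} = - \frac{7149635}{\left(-12\right) \left(-30\right) 165} = - \frac{7149635}{360 \cdot 165} = - \frac{7149635}{59400} = \left(-7149635\right) \frac{1}{59400} = - \frac{1429927}{11880}$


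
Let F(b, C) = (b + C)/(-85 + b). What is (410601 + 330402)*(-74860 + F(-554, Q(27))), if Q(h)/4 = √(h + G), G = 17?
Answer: -11815289376986/213 - 1976008*√11/213 ≈ -5.5471e+10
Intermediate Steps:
Q(h) = 4*√(17 + h) (Q(h) = 4*√(h + 17) = 4*√(17 + h))
F(b, C) = (C + b)/(-85 + b)
(410601 + 330402)*(-74860 + F(-554, Q(27))) = (410601 + 330402)*(-74860 + (4*√(17 + 27) - 554)/(-85 - 554)) = 741003*(-74860 + (4*√44 - 554)/(-639)) = 741003*(-74860 - (4*(2*√11) - 554)/639) = 741003*(-74860 - (8*√11 - 554)/639) = 741003*(-74860 - (-554 + 8*√11)/639) = 741003*(-74860 + (554/639 - 8*√11/639)) = 741003*(-47834986/639 - 8*√11/639) = -11815289376986/213 - 1976008*√11/213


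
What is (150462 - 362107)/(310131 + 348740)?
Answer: -211645/658871 ≈ -0.32122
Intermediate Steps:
(150462 - 362107)/(310131 + 348740) = -211645/658871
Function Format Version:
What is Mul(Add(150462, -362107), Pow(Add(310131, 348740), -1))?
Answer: Rational(-211645, 658871) ≈ -0.32122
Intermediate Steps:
Mul(Add(150462, -362107), Pow(Add(310131, 348740), -1)) = Mul(-211645, Pow(658871, -1)) = Mul(-211645, Rational(1, 658871)) = Rational(-211645, 658871)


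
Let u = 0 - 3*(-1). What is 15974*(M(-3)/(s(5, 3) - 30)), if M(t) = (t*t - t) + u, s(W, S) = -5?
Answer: -6846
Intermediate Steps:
u = 3 (u = 0 + 3 = 3)
M(t) = 3 + t² - t (M(t) = (t*t - t) + 3 = (t² - t) + 3 = 3 + t² - t)
15974*(M(-3)/(s(5, 3) - 30)) = 15974*((3 + (-3)² - 1*(-3))/(-5 - 30)) = 15974*((3 + 9 + 3)/(-35)) = 15974*(-1/35*15) = 15974*(-3/7) = -6846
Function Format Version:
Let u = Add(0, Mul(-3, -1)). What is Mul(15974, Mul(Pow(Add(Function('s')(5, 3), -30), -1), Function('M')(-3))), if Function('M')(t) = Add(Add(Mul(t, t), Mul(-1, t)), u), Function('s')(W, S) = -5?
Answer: -6846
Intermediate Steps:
u = 3 (u = Add(0, 3) = 3)
Function('M')(t) = Add(3, Pow(t, 2), Mul(-1, t)) (Function('M')(t) = Add(Add(Mul(t, t), Mul(-1, t)), 3) = Add(Add(Pow(t, 2), Mul(-1, t)), 3) = Add(3, Pow(t, 2), Mul(-1, t)))
Mul(15974, Mul(Pow(Add(Function('s')(5, 3), -30), -1), Function('M')(-3))) = Mul(15974, Mul(Pow(Add(-5, -30), -1), Add(3, Pow(-3, 2), Mul(-1, -3)))) = Mul(15974, Mul(Pow(-35, -1), Add(3, 9, 3))) = Mul(15974, Mul(Rational(-1, 35), 15)) = Mul(15974, Rational(-3, 7)) = -6846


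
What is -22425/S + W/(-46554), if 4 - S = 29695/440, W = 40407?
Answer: 30547969897/86699066 ≈ 352.34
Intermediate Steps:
S = -5587/88 (S = 4 - 29695/440 = 4 - 1*5939/88 = 4 - 5939/88 = -5587/88 ≈ -63.489)
-22425/S + W/(-46554) = -22425/(-5587/88) + 40407/(-46554) = -22425*(-88/5587) + 40407*(-1/46554) = 1973400/5587 - 13469/15518 = 30547969897/86699066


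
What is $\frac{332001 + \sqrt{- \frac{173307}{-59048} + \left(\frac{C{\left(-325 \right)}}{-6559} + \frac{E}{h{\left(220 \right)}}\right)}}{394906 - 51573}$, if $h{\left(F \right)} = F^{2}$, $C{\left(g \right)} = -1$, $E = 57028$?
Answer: $\frac{332001}{343333} + \frac{\sqrt{31870217455853378}}{30220781792740} \approx 0.967$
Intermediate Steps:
$\frac{332001 + \sqrt{- \frac{173307}{-59048} + \left(\frac{C{\left(-325 \right)}}{-6559} + \frac{E}{h{\left(220 \right)}}\right)}}{394906 - 51573} = \frac{332001 + \sqrt{- \frac{173307}{-59048} + \left(- \frac{1}{-6559} + \frac{57028}{220^{2}}\right)}}{394906 - 51573} = \frac{332001 + \sqrt{\left(-173307\right) \left(- \frac{1}{59048}\right) - \left(- \frac{1}{6559} - \frac{57028}{48400}\right)}}{343333} = \left(332001 + \sqrt{\frac{173307}{59048} + \left(\frac{1}{6559} + 57028 \cdot \frac{1}{48400}\right)}\right) \frac{1}{343333} = \left(332001 + \sqrt{\frac{173307}{59048} + \left(\frac{1}{6559} + \frac{14257}{12100}\right)}\right) \frac{1}{343333} = \left(332001 + \sqrt{\frac{173307}{59048} + \frac{93523763}{79363900}}\right) \frac{1}{343333} = \left(332001 + \sqrt{\frac{39827914411}{9682395800}}\right) \frac{1}{343333} = \left(332001 + \frac{\sqrt{31870217455853378}}{88021780}\right) \frac{1}{343333} = \frac{332001}{343333} + \frac{\sqrt{31870217455853378}}{30220781792740}$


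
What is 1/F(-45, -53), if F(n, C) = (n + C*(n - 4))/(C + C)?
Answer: -53/1276 ≈ -0.041536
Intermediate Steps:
F(n, C) = (n + C*(-4 + n))/(2*C) (F(n, C) = (n + C*(-4 + n))/((2*C)) = (n + C*(-4 + n))*(1/(2*C)) = (n + C*(-4 + n))/(2*C))
1/F(-45, -53) = 1/((½)*(-45 - 53*(-4 - 45))/(-53)) = 1/((½)*(-1/53)*(-45 - 53*(-49))) = 1/((½)*(-1/53)*(-45 + 2597)) = 1/((½)*(-1/53)*2552) = 1/(-1276/53) = -53/1276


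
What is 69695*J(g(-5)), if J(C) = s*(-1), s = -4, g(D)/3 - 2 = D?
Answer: 278780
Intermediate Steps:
g(D) = 6 + 3*D
J(C) = 4 (J(C) = -4*(-1) = 4)
69695*J(g(-5)) = 69695*4 = 278780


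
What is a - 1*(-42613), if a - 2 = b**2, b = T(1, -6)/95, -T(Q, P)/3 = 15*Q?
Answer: 15384096/361 ≈ 42615.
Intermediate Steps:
T(Q, P) = -45*Q
b = -9/19 (b = -45*1/95 = -9/19 ≈ -0.47368)
a = 803/361 (a = 2 + (-9/19)**2 = 2 + 81/361 = 803/361 ≈ 2.2244)
a - 1*(-42613) = 803/361 - 1*(-42613) = 803/361 + 42613 = 15384096/361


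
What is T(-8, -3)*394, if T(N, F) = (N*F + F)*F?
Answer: -24822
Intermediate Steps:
T(N, F) = F*(F + F*N) (T(N, F) = (F*N + F)*F = (F + F*N)*F = F*(F + F*N))
T(-8, -3)*394 = ((-3)²*(1 - 8))*394 = (9*(-7))*394 = -63*394 = -24822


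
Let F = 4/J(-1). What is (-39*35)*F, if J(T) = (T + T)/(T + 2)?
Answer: 2730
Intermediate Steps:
J(T) = 2*T/(2 + T) (J(T) = (2*T)/(2 + T) = 2*T/(2 + T))
F = -2 (F = 4/((2*(-1)/(2 - 1))) = 4/((2*(-1)/1)) = 4/((2*(-1)*1)) = 4/(-2) = 4*(-½) = -2)
(-39*35)*F = -39*35*(-2) = -1365*(-2) = 2730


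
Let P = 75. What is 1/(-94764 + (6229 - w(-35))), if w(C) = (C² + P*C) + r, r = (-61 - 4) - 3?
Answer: -1/87067 ≈ -1.1485e-5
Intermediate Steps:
r = -68 (r = -65 - 3 = -68)
w(C) = -68 + C² + 75*C (w(C) = (C² + 75*C) - 68 = -68 + C² + 75*C)
1/(-94764 + (6229 - w(-35))) = 1/(-94764 + (6229 - (-68 + (-35)² + 75*(-35)))) = 1/(-94764 + (6229 - (-68 + 1225 - 2625))) = 1/(-94764 + (6229 - 1*(-1468))) = 1/(-94764 + (6229 + 1468)) = 1/(-94764 + 7697) = 1/(-87067) = -1/87067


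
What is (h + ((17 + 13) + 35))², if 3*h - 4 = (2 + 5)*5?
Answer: 6084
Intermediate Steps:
h = 13 (h = 4/3 + ((2 + 5)*5)/3 = 4/3 + (7*5)/3 = 4/3 + (⅓)*35 = 4/3 + 35/3 = 13)
(h + ((17 + 13) + 35))² = (13 + ((17 + 13) + 35))² = (13 + (30 + 35))² = (13 + 65)² = 78² = 6084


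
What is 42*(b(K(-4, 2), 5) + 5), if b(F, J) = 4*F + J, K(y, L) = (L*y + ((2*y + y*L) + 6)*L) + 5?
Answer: -3444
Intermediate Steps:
K(y, L) = 5 + L*y + L*(6 + 2*y + L*y) (K(y, L) = (L*y + ((2*y + L*y) + 6)*L) + 5 = (L*y + (6 + 2*y + L*y)*L) + 5 = (L*y + L*(6 + 2*y + L*y)) + 5 = 5 + L*y + L*(6 + 2*y + L*y))
b(F, J) = J + 4*F
42*(b(K(-4, 2), 5) + 5) = 42*((5 + 4*(5 + 6*2 - 4*2² + 3*2*(-4))) + 5) = 42*((5 + 4*(5 + 12 - 4*4 - 24)) + 5) = 42*((5 + 4*(5 + 12 - 16 - 24)) + 5) = 42*((5 + 4*(-23)) + 5) = 42*((5 - 92) + 5) = 42*(-87 + 5) = 42*(-82) = -3444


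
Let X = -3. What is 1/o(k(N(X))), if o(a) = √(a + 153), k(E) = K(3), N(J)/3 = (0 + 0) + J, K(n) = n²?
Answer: √2/18 ≈ 0.078567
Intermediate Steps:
N(J) = 3*J (N(J) = 3*((0 + 0) + J) = 3*(0 + J) = 3*J)
k(E) = 9 (k(E) = 3² = 9)
o(a) = √(153 + a)
1/o(k(N(X))) = 1/(√(153 + 9)) = 1/(√162) = 1/(9*√2) = √2/18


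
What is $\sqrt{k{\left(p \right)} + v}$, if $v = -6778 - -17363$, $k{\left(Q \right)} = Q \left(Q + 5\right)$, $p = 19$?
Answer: $\sqrt{11041} \approx 105.08$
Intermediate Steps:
$k{\left(Q \right)} = Q \left(5 + Q\right)$
$v = 10585$ ($v = -6778 + 17363 = 10585$)
$\sqrt{k{\left(p \right)} + v} = \sqrt{19 \left(5 + 19\right) + 10585} = \sqrt{19 \cdot 24 + 10585} = \sqrt{456 + 10585} = \sqrt{11041}$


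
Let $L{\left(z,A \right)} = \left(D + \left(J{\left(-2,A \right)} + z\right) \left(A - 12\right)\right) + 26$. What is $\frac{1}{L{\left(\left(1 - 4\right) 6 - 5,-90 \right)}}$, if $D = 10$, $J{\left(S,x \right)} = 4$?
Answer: $\frac{1}{1974} \approx 0.00050659$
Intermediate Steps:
$L{\left(z,A \right)} = 36 + \left(-12 + A\right) \left(4 + z\right)$ ($L{\left(z,A \right)} = \left(10 + \left(4 + z\right) \left(A - 12\right)\right) + 26 = \left(10 + \left(4 + z\right) \left(-12 + A\right)\right) + 26 = \left(10 + \left(-12 + A\right) \left(4 + z\right)\right) + 26 = 36 + \left(-12 + A\right) \left(4 + z\right)$)
$\frac{1}{L{\left(\left(1 - 4\right) 6 - 5,-90 \right)}} = \frac{1}{-12 - 12 \left(\left(1 - 4\right) 6 - 5\right) + 4 \left(-90\right) - 90 \left(\left(1 - 4\right) 6 - 5\right)} = \frac{1}{-12 - 12 \left(\left(1 - 4\right) 6 - 5\right) - 360 - 90 \left(\left(1 - 4\right) 6 - 5\right)} = \frac{1}{-12 - 12 \left(\left(-3\right) 6 - 5\right) - 360 - 90 \left(\left(-3\right) 6 - 5\right)} = \frac{1}{-12 - 12 \left(-18 - 5\right) - 360 - 90 \left(-18 - 5\right)} = \frac{1}{-12 - -276 - 360 - -2070} = \frac{1}{-12 + 276 - 360 + 2070} = \frac{1}{1974}$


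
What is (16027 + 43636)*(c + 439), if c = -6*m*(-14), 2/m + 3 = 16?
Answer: 350520125/13 ≈ 2.6963e+7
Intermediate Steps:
m = 2/13 (m = 2/(-3 + 16) = 2/13 ≈ 0.15385)
c = 168/13 (c = -6*2/13*(-14) = -12/13*(-14) = 168/13 ≈ 12.923)
(16027 + 43636)*(c + 439) = (16027 + 43636)*(168/13 + 439) = 59663*(5875/13) = 350520125/13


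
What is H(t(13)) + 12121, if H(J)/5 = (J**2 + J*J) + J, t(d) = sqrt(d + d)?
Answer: 12381 + 5*sqrt(26) ≈ 12407.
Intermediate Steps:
t(d) = sqrt(2)*sqrt(d) (t(d) = sqrt(2*d) = sqrt(2)*sqrt(d))
H(J) = 5*J + 10*J**2 (H(J) = 5*((J**2 + J*J) + J) = 5*((J**2 + J**2) + J) = 5*(2*J**2 + J) = 5*(J + 2*J**2) = 5*J + 10*J**2)
H(t(13)) + 12121 = 5*(sqrt(2)*sqrt(13))*(1 + 2*(sqrt(2)*sqrt(13))) + 12121 = 5*sqrt(26)*(1 + 2*sqrt(26)) + 12121 = 12121 + 5*sqrt(26)*(1 + 2*sqrt(26))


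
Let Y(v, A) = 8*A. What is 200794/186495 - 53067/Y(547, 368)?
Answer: -9305592629/549041280 ≈ -16.949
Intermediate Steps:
200794/186495 - 53067/Y(547, 368) = 200794/186495 - 53067/(8*368) = 200794*(1/186495) - 53067/2944 = 200794/186495 - 53067*1/2944 = 200794/186495 - 53067/2944 = -9305592629/549041280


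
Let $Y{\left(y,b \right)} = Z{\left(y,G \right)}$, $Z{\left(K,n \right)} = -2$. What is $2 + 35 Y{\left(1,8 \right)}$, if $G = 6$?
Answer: $-68$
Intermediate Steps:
$Y{\left(y,b \right)} = -2$
$2 + 35 Y{\left(1,8 \right)} = 2 + 35 \left(-2\right) = 2 - 70 = -68$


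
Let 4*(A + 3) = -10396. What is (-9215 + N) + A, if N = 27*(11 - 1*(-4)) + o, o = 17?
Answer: -11395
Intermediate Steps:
A = -2602 (A = -3 + (1/4)*(-10396) = -3 - 2599 = -2602)
N = 422 (N = 27*(11 - 1*(-4)) + 17 = 27*(11 + 4) + 17 = 27*15 + 17 = 405 + 17 = 422)
(-9215 + N) + A = (-9215 + 422) - 2602 = -8793 - 2602 = -11395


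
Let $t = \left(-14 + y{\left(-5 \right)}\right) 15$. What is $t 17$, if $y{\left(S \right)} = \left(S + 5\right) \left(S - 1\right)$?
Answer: $-3570$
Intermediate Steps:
$y{\left(S \right)} = \left(-1 + S\right) \left(5 + S\right)$ ($y{\left(S \right)} = \left(5 + S\right) \left(-1 + S\right) = \left(-1 + S\right) \left(5 + S\right)$)
$t = -210$ ($t = \left(-14 + \left(-5 + \left(-5\right)^{2} + 4 \left(-5\right)\right)\right) 15 = \left(-14 - 0\right) 15 = \left(-14 + 0\right) 15 = \left(-14\right) 15 = -210$)
$t 17 = \left(-210\right) 17 = -3570$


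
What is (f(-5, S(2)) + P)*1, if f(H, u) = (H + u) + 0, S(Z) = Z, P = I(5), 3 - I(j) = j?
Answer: -5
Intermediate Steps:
I(j) = 3 - j
P = -2 (P = 3 - 1*5 = 3 - 5 = -2)
f(H, u) = H + u
(f(-5, S(2)) + P)*1 = ((-5 + 2) - 2)*1 = (-3 - 2)*1 = -5*1 = -5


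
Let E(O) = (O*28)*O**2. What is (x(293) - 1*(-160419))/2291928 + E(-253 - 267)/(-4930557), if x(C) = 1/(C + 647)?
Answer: 2827572169154196859/3540817581754080 ≈ 798.56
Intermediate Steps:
E(O) = 28*O**3 (E(O) = (28*O)*O**2 = 28*O**3)
x(C) = 1/(647 + C)
(x(293) - 1*(-160419))/2291928 + E(-253 - 267)/(-4930557) = (1/(647 + 293) - 1*(-160419))/2291928 + (28*(-253 - 267)**3)/(-4930557) = (1/940 + 160419)*(1/2291928) + (28*(-520)**3)*(-1/4930557) = (1/940 + 160419)*(1/2291928) + (28*(-140608000))*(-1/4930557) = (150793861/940)*(1/2291928) - 3937024000*(-1/4930557) = 150793861/2154412320 + 3937024000/4930557 = 2827572169154196859/3540817581754080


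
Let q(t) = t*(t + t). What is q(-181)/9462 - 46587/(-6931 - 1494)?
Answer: 496414522/39858675 ≈ 12.454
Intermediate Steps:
q(t) = 2*t**2 (q(t) = t*(2*t) = 2*t**2)
q(-181)/9462 - 46587/(-6931 - 1494) = (2*(-181)**2)/9462 - 46587/(-6931 - 1494) = (2*32761)*(1/9462) - 46587/(-8425) = 65522*(1/9462) - 46587*(-1/8425) = 32761/4731 + 46587/8425 = 496414522/39858675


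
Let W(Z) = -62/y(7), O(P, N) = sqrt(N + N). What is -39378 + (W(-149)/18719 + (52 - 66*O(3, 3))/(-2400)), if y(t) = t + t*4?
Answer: -3095892195269/78619800 + 11*sqrt(6)/400 ≈ -39378.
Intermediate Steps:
O(P, N) = sqrt(2)*sqrt(N) (O(P, N) = sqrt(2*N) = sqrt(2)*sqrt(N))
y(t) = 5*t (y(t) = t + 4*t = 5*t)
W(Z) = -62/35 (W(Z) = -62/(5*7) = -62/35)
-39378 + (W(-149)/18719 + (52 - 66*O(3, 3))/(-2400)) = -39378 + (-62/35/18719 + (52 - 66*sqrt(2)*sqrt(3))/(-2400)) = -39378 + (-62/35*1/18719 + (52 - 66*sqrt(6))*(-1/2400)) = -39378 + (-62/655165 + (-13/600 + 11*sqrt(6)/400)) = -39378 + (-1710869/78619800 + 11*sqrt(6)/400) = -3095892195269/78619800 + 11*sqrt(6)/400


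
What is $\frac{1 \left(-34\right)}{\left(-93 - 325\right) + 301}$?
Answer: $\frac{34}{117} \approx 0.2906$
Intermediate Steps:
$\frac{1 \left(-34\right)}{\left(-93 - 325\right) + 301} = - \frac{34}{-418 + 301} = - \frac{34}{-117} = \left(-34\right) \left(- \frac{1}{117}\right) = \frac{34}{117}$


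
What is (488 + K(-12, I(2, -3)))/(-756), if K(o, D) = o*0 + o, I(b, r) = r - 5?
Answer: -17/27 ≈ -0.62963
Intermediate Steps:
I(b, r) = -5 + r
K(o, D) = o (K(o, D) = 0 + o = o)
(488 + K(-12, I(2, -3)))/(-756) = (488 - 12)/(-756) = 476*(-1/756) = -17/27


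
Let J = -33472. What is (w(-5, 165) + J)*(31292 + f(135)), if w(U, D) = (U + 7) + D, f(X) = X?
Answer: -1046676235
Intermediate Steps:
w(U, D) = 7 + D + U (w(U, D) = (7 + U) + D = 7 + D + U)
(w(-5, 165) + J)*(31292 + f(135)) = ((7 + 165 - 5) - 33472)*(31292 + 135) = (167 - 33472)*31427 = -33305*31427 = -1046676235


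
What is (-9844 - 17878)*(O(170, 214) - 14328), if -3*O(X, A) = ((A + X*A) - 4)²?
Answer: 37116184190648/3 ≈ 1.2372e+13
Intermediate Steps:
O(X, A) = -(-4 + A + A*X)²/3 (O(X, A) = -((A + X*A) - 4)²/3 = -((A + A*X) - 4)²/3 = -(-4 + A + A*X)²/3)
(-9844 - 17878)*(O(170, 214) - 14328) = (-9844 - 17878)*(-(-4 + 214 + 214*170)²/3 - 14328) = -27722*(-(-4 + 214 + 36380)²/3 - 14328) = -27722*(-⅓*36590² - 14328) = -27722*(-⅓*1338828100 - 14328) = -27722*(-1338828100/3 - 14328) = -27722*(-1338871084/3) = 37116184190648/3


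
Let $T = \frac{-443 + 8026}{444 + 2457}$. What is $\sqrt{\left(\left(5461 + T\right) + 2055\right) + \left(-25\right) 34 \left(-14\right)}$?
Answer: $\frac{\sqrt{163423190499}}{2901} \approx 139.35$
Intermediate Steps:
$T = \frac{7583}{2901} \approx 2.6139$
$\sqrt{\left(\left(5461 + T\right) + 2055\right) + \left(-25\right) 34 \left(-14\right)} = \sqrt{\left(\left(5461 + \frac{7583}{2901}\right) + 2055\right) + \left(-25\right) 34 \left(-14\right)} = \sqrt{\left(\frac{15849944}{2901} + 2055\right) - -11900} = \sqrt{\frac{21811499}{2901} + 11900} = \sqrt{\frac{56333399}{2901}} = \frac{\sqrt{163423190499}}{2901}$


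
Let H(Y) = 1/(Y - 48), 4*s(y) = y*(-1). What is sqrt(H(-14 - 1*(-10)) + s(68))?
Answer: I*sqrt(11505)/26 ≈ 4.1254*I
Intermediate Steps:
s(y) = -y/4 (s(y) = (y*(-1))/4 = (-y)/4 = -y/4)
H(Y) = 1/(-48 + Y)
sqrt(H(-14 - 1*(-10)) + s(68)) = sqrt(1/(-48 + (-14 - 1*(-10))) - 1/4*68) = sqrt(1/(-48 + (-14 + 10)) - 17) = sqrt(1/(-48 - 4) - 17) = sqrt(1/(-52) - 17) = sqrt(-1/52 - 17) = sqrt(-885/52) = I*sqrt(11505)/26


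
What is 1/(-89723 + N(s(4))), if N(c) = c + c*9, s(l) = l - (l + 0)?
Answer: -1/89723 ≈ -1.1145e-5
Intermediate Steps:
s(l) = 0 (s(l) = l - l = 0)
N(c) = 10*c (N(c) = c + 9*c = 10*c)
1/(-89723 + N(s(4))) = 1/(-89723 + 10*0) = 1/(-89723 + 0) = 1/(-89723) = -1/89723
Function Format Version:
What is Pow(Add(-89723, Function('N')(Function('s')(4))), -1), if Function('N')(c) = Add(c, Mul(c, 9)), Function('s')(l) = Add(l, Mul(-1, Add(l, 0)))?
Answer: Rational(-1, 89723) ≈ -1.1145e-5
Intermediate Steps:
Function('s')(l) = 0 (Function('s')(l) = Add(l, Mul(-1, l)) = 0)
Function('N')(c) = Mul(10, c) (Function('N')(c) = Add(c, Mul(9, c)) = Mul(10, c))
Pow(Add(-89723, Function('N')(Function('s')(4))), -1) = Pow(Add(-89723, Mul(10, 0)), -1) = Pow(Add(-89723, 0), -1) = Pow(-89723, -1) = Rational(-1, 89723)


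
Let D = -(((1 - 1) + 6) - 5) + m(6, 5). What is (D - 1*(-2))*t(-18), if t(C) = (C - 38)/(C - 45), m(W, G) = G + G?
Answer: 88/9 ≈ 9.7778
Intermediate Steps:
m(W, G) = 2*G
D = 9 (D = -(((1 - 1) + 6) - 5) + 2*5 = -((0 + 6) - 5) + 10 = -(6 - 5) + 10 = -1*1 + 10 = -1 + 10 = 9)
t(C) = (-38 + C)/(-45 + C)
(D - 1*(-2))*t(-18) = (9 - 1*(-2))*((-38 - 18)/(-45 - 18)) = (9 + 2)*(-56/(-63)) = 11*(-1/63*(-56)) = 11*(8/9) = 88/9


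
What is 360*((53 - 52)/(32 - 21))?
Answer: 360/11 ≈ 32.727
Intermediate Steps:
360*((53 - 52)/(32 - 21)) = 360*(1/11) = 360/11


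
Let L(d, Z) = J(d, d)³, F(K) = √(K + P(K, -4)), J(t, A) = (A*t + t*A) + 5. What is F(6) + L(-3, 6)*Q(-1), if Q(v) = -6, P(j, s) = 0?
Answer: -73002 + √6 ≈ -73000.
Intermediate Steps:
J(t, A) = 5 + 2*A*t (J(t, A) = (A*t + A*t) + 5 = 2*A*t + 5 = 5 + 2*A*t)
F(K) = √K (F(K) = √(K + 0) = √K)
L(d, Z) = (5 + 2*d²)³ (L(d, Z) = (5 + 2*d*d)³ = (5 + 2*d²)³)
F(6) + L(-3, 6)*Q(-1) = √6 + (5 + 2*(-3)²)³*(-6) = √6 + (5 + 2*9)³*(-6) = √6 + (5 + 18)³*(-6) = √6 + 23³*(-6) = √6 + 12167*(-6) = √6 - 73002 = -73002 + √6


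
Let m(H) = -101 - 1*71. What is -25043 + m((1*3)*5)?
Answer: -25215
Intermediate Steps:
m(H) = -172 (m(H) = -101 - 71 = -172)
-25043 + m((1*3)*5) = -25043 - 172 = -25215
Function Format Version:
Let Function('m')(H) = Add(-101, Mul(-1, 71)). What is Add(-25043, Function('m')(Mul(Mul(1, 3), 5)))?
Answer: -25215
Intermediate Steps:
Function('m')(H) = -172 (Function('m')(H) = Add(-101, -71) = -172)
Add(-25043, Function('m')(Mul(Mul(1, 3), 5))) = Add(-25043, -172) = -25215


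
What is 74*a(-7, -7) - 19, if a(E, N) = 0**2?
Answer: -19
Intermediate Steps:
a(E, N) = 0
74*a(-7, -7) - 19 = 74*0 - 19 = 0 - 19 = -19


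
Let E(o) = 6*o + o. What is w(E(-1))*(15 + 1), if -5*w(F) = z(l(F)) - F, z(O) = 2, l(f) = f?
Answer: -144/5 ≈ -28.800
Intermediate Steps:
E(o) = 7*o
w(F) = -2/5 + F/5 (w(F) = -(2 - F)/5 = -2/5 + F/5)
w(E(-1))*(15 + 1) = (-2/5 + (7*(-1))/5)*(15 + 1) = (-2/5 + (1/5)*(-7))*16 = (-2/5 - 7/5)*16 = -9/5*16 = -144/5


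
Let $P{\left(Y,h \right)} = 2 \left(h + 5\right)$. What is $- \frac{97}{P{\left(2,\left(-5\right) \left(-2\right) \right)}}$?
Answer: $- \frac{97}{30} \approx -3.2333$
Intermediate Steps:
$P{\left(Y,h \right)} = 10 + 2 h$ ($P{\left(Y,h \right)} = 2 \left(5 + h\right) = 10 + 2 h$)
$- \frac{97}{P{\left(2,\left(-5\right) \left(-2\right) \right)}} = - \frac{97}{10 + 2 \left(\left(-5\right) \left(-2\right)\right)} = - \frac{97}{10 + 2 \cdot 10} = - \frac{97}{10 + 20} = - \frac{97}{30}$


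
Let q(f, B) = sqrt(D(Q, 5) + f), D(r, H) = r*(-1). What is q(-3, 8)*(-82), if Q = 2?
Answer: -82*I*sqrt(5) ≈ -183.36*I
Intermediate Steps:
D(r, H) = -r
q(f, B) = sqrt(-2 + f) (q(f, B) = sqrt(-1*2 + f) = sqrt(-2 + f))
q(-3, 8)*(-82) = sqrt(-2 - 3)*(-82) = sqrt(-5)*(-82) = (I*sqrt(5))*(-82) = -82*I*sqrt(5)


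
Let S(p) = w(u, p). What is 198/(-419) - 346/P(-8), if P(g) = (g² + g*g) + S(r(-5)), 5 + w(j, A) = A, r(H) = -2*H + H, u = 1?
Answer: -85159/26816 ≈ -3.1757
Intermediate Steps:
r(H) = -H
w(j, A) = -5 + A
S(p) = -5 + p
P(g) = 2*g² (P(g) = (g² + g*g) + (-5 - 1*(-5)) = (g² + g²) + (-5 + 5) = 2*g² + 0 = 2*g²)
198/(-419) - 346/P(-8) = 198/(-419) - 346/(2*(-8)²) = 198*(-1/419) - 346/(2*64) = -198/419 - 346/128 = -198/419 - 346*1/128 = -198/419 - 173/64 = -85159/26816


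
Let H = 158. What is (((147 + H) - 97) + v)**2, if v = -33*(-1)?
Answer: 58081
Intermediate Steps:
v = 33
(((147 + H) - 97) + v)**2 = (((147 + 158) - 97) + 33)**2 = ((305 - 97) + 33)**2 = (208 + 33)**2 = 241**2 = 58081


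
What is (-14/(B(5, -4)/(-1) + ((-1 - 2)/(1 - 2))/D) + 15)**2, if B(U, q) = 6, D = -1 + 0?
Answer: 22201/81 ≈ 274.09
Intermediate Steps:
D = -1
(-14/(B(5, -4)/(-1) + ((-1 - 2)/(1 - 2))/D) + 15)**2 = (-14/(6/(-1) + ((-1 - 2)/(1 - 2))/(-1)) + 15)**2 = (-14/(6*(-1) - 3/(-1)*(-1)) + 15)**2 = (-14/(-6 - 3*(-1)*(-1)) + 15)**2 = (-14/(-6 + 3*(-1)) + 15)**2 = (-14/(-6 - 3) + 15)**2 = (-14/(-9) + 15)**2 = (-14*(-1/9) + 15)**2 = (14/9 + 15)**2 = (149/9)**2 = 22201/81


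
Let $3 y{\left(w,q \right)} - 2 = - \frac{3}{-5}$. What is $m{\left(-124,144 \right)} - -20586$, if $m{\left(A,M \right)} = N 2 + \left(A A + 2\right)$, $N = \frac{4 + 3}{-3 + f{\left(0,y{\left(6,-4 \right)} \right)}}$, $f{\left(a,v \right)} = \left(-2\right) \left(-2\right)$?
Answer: $35978$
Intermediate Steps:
$y{\left(w,q \right)} = \frac{13}{15}$ ($y{\left(w,q \right)} = \frac{2}{3} + \frac{\left(-3\right) \frac{1}{-5}}{3} = \frac{2}{3} + \frac{\left(-3\right) \left(- \frac{1}{5}\right)}{3} = \frac{2}{3} + \frac{1}{3} \cdot \frac{3}{5} = \frac{2}{3} + \frac{1}{5} = \frac{13}{15}$)
$f{\left(a,v \right)} = 4$
$N = 7$ ($N = \frac{4 + 3}{-3 + 4} = \frac{7}{1} = 7 \cdot 1 = 7$)
$m{\left(A,M \right)} = 16 + A^{2}$ ($m{\left(A,M \right)} = 7 \cdot 2 + \left(A A + 2\right) = 14 + \left(A^{2} + 2\right) = 14 + \left(2 + A^{2}\right) = 16 + A^{2}$)
$m{\left(-124,144 \right)} - -20586 = \left(16 + \left(-124\right)^{2}\right) - -20586 = \left(16 + 15376\right) + 20586 = 15392 + 20586 = 35978$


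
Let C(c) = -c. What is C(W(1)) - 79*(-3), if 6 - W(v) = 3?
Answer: 234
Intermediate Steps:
W(v) = 3 (W(v) = 6 - 1*3 = 6 - 3 = 3)
C(W(1)) - 79*(-3) = -1*3 - 79*(-3) = -3 + 237 = 234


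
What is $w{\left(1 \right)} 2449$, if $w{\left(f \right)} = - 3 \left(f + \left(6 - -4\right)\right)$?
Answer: $-80817$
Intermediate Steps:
$w{\left(f \right)} = -30 - 3 f$ ($w{\left(f \right)} = - 3 \left(f + \left(6 + 4\right)\right) = - 3 \left(f + 10\right) = - 3 \left(10 + f\right) = -30 - 3 f$)
$w{\left(1 \right)} 2449 = \left(-30 - 3\right) 2449 = \left(-33\right) 2449 = -80817$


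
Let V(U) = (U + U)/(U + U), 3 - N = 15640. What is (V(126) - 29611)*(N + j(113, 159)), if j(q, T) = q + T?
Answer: 454957650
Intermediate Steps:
j(q, T) = T + q
N = -15637 (N = 3 - 1*15640 = 3 - 15640 = -15637)
V(U) = 1 (V(U) = (2*U)/((2*U)) = (2*U)*(1/(2*U)) = 1)
(V(126) - 29611)*(N + j(113, 159)) = (1 - 29611)*(-15637 + (159 + 113)) = -29610*(-15637 + 272) = -29610*(-15365) = 454957650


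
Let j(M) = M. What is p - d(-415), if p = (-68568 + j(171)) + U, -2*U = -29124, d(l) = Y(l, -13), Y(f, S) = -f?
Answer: -54250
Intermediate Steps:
d(l) = -l
U = 14562 (U = -1/2*(-29124) = 14562)
p = -53835 (p = (-68568 + 171) + 14562 = -68397 + 14562 = -53835)
p - d(-415) = -53835 - (-1)*(-415) = -53835 - 1*415 = -53835 - 415 = -54250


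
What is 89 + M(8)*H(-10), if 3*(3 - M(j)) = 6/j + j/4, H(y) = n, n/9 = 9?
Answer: 1031/4 ≈ 257.75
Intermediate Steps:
n = 81 (n = 9*9 = 81)
H(y) = 81
M(j) = 3 - 2/j - j/12 (M(j) = 3 - (6/j + j/4)/3 = 3 + (-2/j - j/12) = 3 - 2/j - j/12)
89 + M(8)*H(-10) = 89 + (3 - 2/8 - 1/12*8)*81 = 89 + (3 - 2*1/8 - 2/3)*81 = 89 + (3 - 1/4 - 2/3)*81 = 89 + (25/12)*81 = 89 + 675/4 = 1031/4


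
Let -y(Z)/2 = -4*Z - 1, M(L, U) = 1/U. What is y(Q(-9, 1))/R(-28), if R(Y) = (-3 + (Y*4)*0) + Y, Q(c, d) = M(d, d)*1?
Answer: -10/31 ≈ -0.32258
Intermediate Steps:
Q(c, d) = 1/d
R(Y) = -3 + Y (R(Y) = (-3 + (4*Y)*0) + Y = (-3 + 0) + Y = -3 + Y)
y(Z) = 2 + 8*Z (y(Z) = -2*(-4*Z - 1) = -2*(-1 - 4*Z) = 2 + 8*Z)
y(Q(-9, 1))/R(-28) = (2 + 8/1)/(-3 - 28) = (2 + 8*1)/(-31) = (2 + 8)*(-1/31) = 10*(-1/31) = -10/31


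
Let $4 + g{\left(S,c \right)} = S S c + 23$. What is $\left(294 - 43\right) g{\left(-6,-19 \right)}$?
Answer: $-166915$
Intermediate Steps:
$g{\left(S,c \right)} = 19 + c S^{2}$ ($g{\left(S,c \right)} = -4 + \left(S S c + 23\right) = -4 + \left(S^{2} c + 23\right) = -4 + \left(c S^{2} + 23\right) = -4 + \left(23 + c S^{2}\right) = 19 + c S^{2}$)
$\left(294 - 43\right) g{\left(-6,-19 \right)} = \left(294 - 43\right) \left(19 - 19 \left(-6\right)^{2}\right) = 251 \left(19 - 684\right) = 251 \left(-665\right) = -166915$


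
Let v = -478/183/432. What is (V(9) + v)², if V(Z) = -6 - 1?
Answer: 76692994225/1562462784 ≈ 49.085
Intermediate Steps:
V(Z) = -7
v = -239/39528 (v = -478*1/183*(1/432) = -478/183*1/432 = -239/39528 ≈ -0.0060463)
(V(9) + v)² = (-7 - 239/39528)² = (-276935/39528)² = 76692994225/1562462784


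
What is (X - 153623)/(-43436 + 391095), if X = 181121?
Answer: 27498/347659 ≈ 0.079095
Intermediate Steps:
(X - 153623)/(-43436 + 391095) = (181121 - 153623)/(-43436 + 391095) = 27498/347659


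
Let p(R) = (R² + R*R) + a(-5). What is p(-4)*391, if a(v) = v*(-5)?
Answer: 22287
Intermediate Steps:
a(v) = -5*v
p(R) = 25 + 2*R² (p(R) = (R² + R*R) - 5*(-5) = (R² + R²) + 25 = 2*R² + 25 = 25 + 2*R²)
p(-4)*391 = (25 + 2*(-4)²)*391 = (25 + 2*16)*391 = (25 + 32)*391 = 57*391 = 22287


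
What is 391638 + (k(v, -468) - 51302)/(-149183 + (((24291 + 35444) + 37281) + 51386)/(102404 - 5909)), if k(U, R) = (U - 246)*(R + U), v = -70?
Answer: 5637721411204284/14395265183 ≈ 3.9164e+5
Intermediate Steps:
k(U, R) = (-246 + U)*(R + U)
391638 + (k(v, -468) - 51302)/(-149183 + (((24291 + 35444) + 37281) + 51386)/(102404 - 5909)) = 391638 + (((-70)**2 - 246*(-468) - 246*(-70) - 468*(-70)) - 51302)/(-149183 + (((24291 + 35444) + 37281) + 51386)/(102404 - 5909)) = 391638 + ((4900 + 115128 + 17220 + 32760) - 51302)/(-149183 + ((59735 + 37281) + 51386)/96495) = 391638 + (170008 - 51302)/(-149183 + (97016 + 51386)*(1/96495)) = 391638 + 118706/(-149183 + 148402*(1/96495)) = 391638 + 118706/(-149183 + 148402/96495) = 391638 + 118706/(-14395265183/96495) = 391638 + 118706*(-96495/14395265183) = 391638 - 11454535470/14395265183 = 5637721411204284/14395265183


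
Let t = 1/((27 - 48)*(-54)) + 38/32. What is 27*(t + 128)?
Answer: 1171997/336 ≈ 3488.1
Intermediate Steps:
t = 10781/9072 (t = -1/54/(-21) + 38*(1/32) = -1/21*(-1/54) + 19/16 = 1/1134 + 19/16 = 10781/9072 ≈ 1.1884)
27*(t + 128) = 27*(10781/9072 + 128) = 27*(1171997/9072) = 1171997/336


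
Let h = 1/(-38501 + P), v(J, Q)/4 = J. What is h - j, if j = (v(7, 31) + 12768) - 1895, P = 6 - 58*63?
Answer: -459466250/42149 ≈ -10901.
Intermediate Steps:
P = -3648 (P = 6 - 3654 = -3648)
v(J, Q) = 4*J
j = 10901 (j = (4*7 + 12768) - 1895 = (28 + 12768) - 1895 = 12796 - 1895 = 10901)
h = -1/42149 (h = 1/(-38501 - 3648) = 1/(-42149) = -1/42149 ≈ -2.3725e-5)
h - j = -1/42149 - 1*10901 = -1/42149 - 10901 = -459466250/42149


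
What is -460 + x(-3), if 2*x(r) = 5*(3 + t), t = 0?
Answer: -905/2 ≈ -452.50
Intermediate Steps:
x(r) = 15/2 (x(r) = (5*(3 + 0))/2 = (5*3)/2 = (1/2)*15 = 15/2)
-460 + x(-3) = -460 + 15/2 = -905/2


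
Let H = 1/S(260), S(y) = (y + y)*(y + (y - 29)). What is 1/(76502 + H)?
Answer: 255320/19532490641 ≈ 1.3072e-5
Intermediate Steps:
S(y) = 2*y*(-29 + 2*y) (S(y) = (2*y)*(y + (-29 + y)) = (2*y)*(-29 + 2*y) = 2*y*(-29 + 2*y))
H = 1/255320 (H = 1/(2*260*(-29 + 2*260)) = 1/(2*260*(-29 + 520)) = 1/(2*260*491) = 1/255320 ≈ 3.9167e-6)
1/(76502 + H) = 1/(76502 + 1/255320) = 1/(19532490641/255320) = 255320/19532490641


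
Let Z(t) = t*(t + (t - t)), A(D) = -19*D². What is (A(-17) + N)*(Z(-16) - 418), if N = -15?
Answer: 891972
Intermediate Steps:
Z(t) = t² (Z(t) = t*(t + 0) = t*t = t²)
(A(-17) + N)*(Z(-16) - 418) = (-19*(-17)² - 15)*((-16)² - 418) = (-19*289 - 15)*(256 - 418) = (-5491 - 15)*(-162) = -5506*(-162) = 891972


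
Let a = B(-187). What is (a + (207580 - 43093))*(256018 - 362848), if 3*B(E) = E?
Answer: -17565487140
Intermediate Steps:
B(E) = E/3
a = -187/3 (a = (1/3)*(-187) = -187/3 ≈ -62.333)
(a + (207580 - 43093))*(256018 - 362848) = (-187/3 + (207580 - 43093))*(256018 - 362848) = (-187/3 + 164487)*(-106830) = (493274/3)*(-106830) = -17565487140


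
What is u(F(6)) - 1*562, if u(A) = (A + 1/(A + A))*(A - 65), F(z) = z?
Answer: -11051/12 ≈ -920.92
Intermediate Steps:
u(A) = (-65 + A)*(A + 1/(2*A)) (u(A) = (A + 1/(2*A))*(-65 + A) = (-65 + A)*(A + 1/(2*A)))
u(F(6)) - 1*562 = (1/2 + 6**2 - 65*6 - 65/2/6) - 1*562 = (1/2 + 36 - 390 - 65/2*1/6) - 562 = (1/2 + 36 - 390 - 65/12) - 562 = -4307/12 - 562 = -11051/12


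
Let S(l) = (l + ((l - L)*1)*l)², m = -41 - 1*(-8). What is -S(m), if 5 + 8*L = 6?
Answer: -71927361/64 ≈ -1.1239e+6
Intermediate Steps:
L = ⅛ (L = -5/8 + (⅛)*6 = -5/8 + ¾ = ⅛ ≈ 0.12500)
m = -33 (m = -41 + 8 = -33)
S(l) = (l + l*(-⅛ + l))² (S(l) = (l + ((l - 1*⅛)*1)*l)² = (l + ((l - ⅛)*1)*l)² = (l + ((-⅛ + l)*1)*l)² = (l + (-⅛ + l)*l)² = (l + l*(-⅛ + l))²)
-S(m) = -(-33)²*(7 + 8*(-33))²/64 = -1089*(7 - 264)²/64 = -1089*(-257)²/64 = -1089*66049/64 = -1*71927361/64 = -71927361/64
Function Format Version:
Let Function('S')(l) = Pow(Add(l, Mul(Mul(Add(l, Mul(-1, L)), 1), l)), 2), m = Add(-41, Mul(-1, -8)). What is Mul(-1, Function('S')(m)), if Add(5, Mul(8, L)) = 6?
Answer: Rational(-71927361, 64) ≈ -1.1239e+6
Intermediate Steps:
L = Rational(1, 8) (L = Add(Rational(-5, 8), Mul(Rational(1, 8), 6)) = Add(Rational(-5, 8), Rational(3, 4)) = Rational(1, 8) ≈ 0.12500)
m = -33 (m = Add(-41, 8) = -33)
Function('S')(l) = Pow(Add(l, Mul(l, Add(Rational(-1, 8), l))), 2) (Function('S')(l) = Pow(Add(l, Mul(Mul(Add(l, Mul(-1, Rational(1, 8))), 1), l)), 2) = Pow(Add(l, Mul(Mul(Add(l, Rational(-1, 8)), 1), l)), 2) = Pow(Add(l, Mul(Mul(Add(Rational(-1, 8), l), 1), l)), 2) = Pow(Add(l, Mul(Add(Rational(-1, 8), l), l)), 2) = Pow(Add(l, Mul(l, Add(Rational(-1, 8), l))), 2))
Mul(-1, Function('S')(m)) = Mul(-1, Mul(Rational(1, 64), Pow(-33, 2), Pow(Add(7, Mul(8, -33)), 2))) = Mul(-1, Mul(Rational(1, 64), 1089, Pow(Add(7, -264), 2))) = Mul(-1, Mul(Rational(1, 64), 1089, Pow(-257, 2))) = Mul(-1, Mul(Rational(1, 64), 1089, 66049)) = Mul(-1, Rational(71927361, 64)) = Rational(-71927361, 64)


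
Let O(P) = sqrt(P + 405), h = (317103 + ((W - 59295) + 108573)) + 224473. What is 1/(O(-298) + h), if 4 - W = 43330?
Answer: 547528/299786910677 - sqrt(107)/299786910677 ≈ 1.8264e-6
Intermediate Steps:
W = -43326 (W = 4 - 1*43330 = 4 - 43330 = -43326)
h = 547528 (h = (317103 + ((-43326 - 59295) + 108573)) + 224473 = (317103 + (-102621 + 108573)) + 224473 = (317103 + 5952) + 224473 = 323055 + 224473 = 547528)
O(P) = sqrt(405 + P)
1/(O(-298) + h) = 1/(sqrt(405 - 298) + 547528) = 1/(sqrt(107) + 547528) = 1/(547528 + sqrt(107))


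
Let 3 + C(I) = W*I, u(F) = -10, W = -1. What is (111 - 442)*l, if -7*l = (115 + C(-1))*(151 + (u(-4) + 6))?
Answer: 785463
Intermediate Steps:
C(I) = -3 - I
l = -2373 (l = -(115 + (-3 - 1*(-1)))*(151 + (-10 + 6))/7 = -(115 + (-3 + 1))*(151 - 4)/7 = -(115 - 2)*147/7 = -113*147/7 = -⅐*16611 = -2373)
(111 - 442)*l = (111 - 442)*(-2373) = -331*(-2373) = 785463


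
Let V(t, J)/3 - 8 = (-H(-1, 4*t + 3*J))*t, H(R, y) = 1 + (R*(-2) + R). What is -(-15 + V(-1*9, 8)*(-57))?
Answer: 4461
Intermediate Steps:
H(R, y) = 1 - R (H(R, y) = 1 + (-2*R + R) = 1 - R)
V(t, J) = 24 - 6*t (V(t, J) = 24 + 3*((-(1 - 1*(-1)))*t) = 24 + 3*((-(1 + 1))*t) = 24 + 3*((-1*2)*t) = 24 + 3*(-2*t) = 24 - 6*t)
-(-15 + V(-1*9, 8)*(-57)) = -(-15 + (24 - (-6)*9)*(-57)) = -(-15 + (24 - 6*(-9))*(-57)) = -(-15 + (24 + 54)*(-57)) = -(-15 + 78*(-57)) = -(-15 - 4446) = -1*(-4461) = 4461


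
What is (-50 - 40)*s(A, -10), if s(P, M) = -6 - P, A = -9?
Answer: -270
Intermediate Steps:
(-50 - 40)*s(A, -10) = (-50 - 40)*(-6 - 1*(-9)) = -90*(-6 + 9) = -90*3 = -270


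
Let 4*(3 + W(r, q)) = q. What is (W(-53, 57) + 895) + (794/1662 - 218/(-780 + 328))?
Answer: 340758977/375612 ≈ 907.21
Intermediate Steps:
W(r, q) = -3 + q/4
(W(-53, 57) + 895) + (794/1662 - 218/(-780 + 328)) = ((-3 + (¼)*57) + 895) + (794/1662 - 218/(-780 + 328)) = ((-3 + 57/4) + 895) + (794*(1/1662) - 218/(-452)) = (45/4 + 895) + (397/831 - 218*(-1/452)) = 3625/4 + (397/831 + 109/226) = 3625/4 + 180301/187806 = 340758977/375612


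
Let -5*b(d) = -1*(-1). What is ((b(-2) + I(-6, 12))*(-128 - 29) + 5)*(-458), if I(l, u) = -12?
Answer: -4397716/5 ≈ -8.7954e+5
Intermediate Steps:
b(d) = -1/5 (b(d) = -(-1)*(-1)/5 = -1/5*1 = -1/5)
((b(-2) + I(-6, 12))*(-128 - 29) + 5)*(-458) = ((-1/5 - 12)*(-128 - 29) + 5)*(-458) = (-61/5*(-157) + 5)*(-458) = (9577/5 + 5)*(-458) = (9602/5)*(-458) = -4397716/5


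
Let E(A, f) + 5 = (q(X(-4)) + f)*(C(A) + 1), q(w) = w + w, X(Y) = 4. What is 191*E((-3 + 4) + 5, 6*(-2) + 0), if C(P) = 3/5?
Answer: -10887/5 ≈ -2177.4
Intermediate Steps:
C(P) = ⅗ (C(P) = 3*(⅕) = ⅗)
q(w) = 2*w
E(A, f) = 39/5 + 8*f/5 (E(A, f) = -5 + (2*4 + f)*(⅗ + 1) = -5 + (8 + f)*(8/5) = -5 + (64/5 + 8*f/5) = 39/5 + 8*f/5)
191*E((-3 + 4) + 5, 6*(-2) + 0) = 191*(39/5 + 8*(6*(-2) + 0)/5) = 191*(39/5 + 8*(-12 + 0)/5) = 191*(39/5 + (8/5)*(-12)) = 191*(39/5 - 96/5) = 191*(-57/5) = -10887/5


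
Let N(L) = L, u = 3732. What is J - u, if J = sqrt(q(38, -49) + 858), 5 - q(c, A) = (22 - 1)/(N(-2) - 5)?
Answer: -3732 + sqrt(866) ≈ -3702.6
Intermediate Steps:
q(c, A) = 8 (q(c, A) = 5 - (22 - 1)/(-2 - 5) = 5 - 21/(-7) = 5 - 21*(-1)/7 = 5 - 1*(-3) = 5 + 3 = 8)
J = sqrt(866) (J = sqrt(8 + 858) = sqrt(866) ≈ 29.428)
J - u = sqrt(866) - 1*3732 = sqrt(866) - 3732 = -3732 + sqrt(866)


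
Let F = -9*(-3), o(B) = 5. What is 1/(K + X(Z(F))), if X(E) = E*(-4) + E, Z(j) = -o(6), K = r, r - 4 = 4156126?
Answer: 1/4156145 ≈ 2.4061e-7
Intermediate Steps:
r = 4156130 (r = 4 + 4156126 = 4156130)
K = 4156130
F = 27
Z(j) = -5 (Z(j) = -1*5 = -5)
X(E) = -3*E (X(E) = -4*E + E = -3*E)
1/(K + X(Z(F))) = 1/(4156130 - 3*(-5)) = 1/(4156130 + 15) = 1/4156145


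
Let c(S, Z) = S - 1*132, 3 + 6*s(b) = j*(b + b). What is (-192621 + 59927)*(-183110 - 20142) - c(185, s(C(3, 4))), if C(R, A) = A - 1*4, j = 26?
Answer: 26970320835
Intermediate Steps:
C(R, A) = -4 + A (C(R, A) = A - 4 = -4 + A)
s(b) = -½ + 26*b/3 (s(b) = -½ + (26*(b + b))/6 = -½ + (26*(2*b))/6 = -½ + (52*b)/6 = -½ + 26*b/3)
c(S, Z) = -132 + S (c(S, Z) = S - 132 = -132 + S)
(-192621 + 59927)*(-183110 - 20142) - c(185, s(C(3, 4))) = (-192621 + 59927)*(-183110 - 20142) - (-132 + 185) = -132694*(-203252) - 1*53 = 26970320888 - 53 = 26970320835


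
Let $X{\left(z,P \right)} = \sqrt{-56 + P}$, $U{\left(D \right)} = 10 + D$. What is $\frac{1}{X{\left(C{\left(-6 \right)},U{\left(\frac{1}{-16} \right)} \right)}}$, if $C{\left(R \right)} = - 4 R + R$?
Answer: $- \frac{4 i \sqrt{737}}{737} \approx - 0.14734 i$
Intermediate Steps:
$C{\left(R \right)} = - 3 R$
$\frac{1}{X{\left(C{\left(-6 \right)},U{\left(\frac{1}{-16} \right)} \right)}} = \frac{1}{\sqrt{-56 + \left(10 + \frac{1}{-16}\right)}} = \frac{1}{\sqrt{-56 + \left(10 - \frac{1}{16}\right)}} = \frac{1}{\sqrt{-56 + \frac{159}{16}}} = \frac{1}{\sqrt{- \frac{737}{16}}} = \frac{1}{\frac{1}{4} i \sqrt{737}} = - \frac{4 i \sqrt{737}}{737}$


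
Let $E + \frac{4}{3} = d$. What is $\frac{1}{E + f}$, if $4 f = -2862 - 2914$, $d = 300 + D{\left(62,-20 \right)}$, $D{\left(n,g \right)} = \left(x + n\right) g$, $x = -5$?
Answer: $- \frac{3}{6856} \approx -0.00043757$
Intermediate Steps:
$D{\left(n,g \right)} = g \left(-5 + n\right)$ ($D{\left(n,g \right)} = \left(-5 + n\right) g = g \left(-5 + n\right)$)
$d = -840$ ($d = 300 - 20 \left(-5 + 62\right) = 300 - 1140 = -840$)
$f = -1444$ ($f = \frac{-2862 - 2914}{4} = \frac{1}{4} \left(-5776\right) = -1444$)
$E = - \frac{2524}{3}$ ($E = - \frac{4}{3} - 840 = - \frac{2524}{3} \approx -841.33$)
$\frac{1}{E + f} = \frac{1}{- \frac{2524}{3} - 1444} = \frac{1}{- \frac{6856}{3}} = - \frac{3}{6856}$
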